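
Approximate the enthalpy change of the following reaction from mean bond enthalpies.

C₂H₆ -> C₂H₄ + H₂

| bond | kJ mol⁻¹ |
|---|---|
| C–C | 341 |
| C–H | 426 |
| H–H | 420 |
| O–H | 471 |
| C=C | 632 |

ΔH ≈ +141 kJ

Bonds broken (reactants):
  C–C: 1 × 341 = 341
  C–H: 6 × 426 = 2556
  Σ(broken) = 2897 kJ
Bonds formed (products):
  C–H: 4 × 426 = 1704
  C=C: 1 × 632 = 632
  H–H: 1 × 420 = 420
  Σ(formed) = 2756 kJ
ΔH = Σ(broken) − Σ(formed) = 2897 − 2756 = +141 kJ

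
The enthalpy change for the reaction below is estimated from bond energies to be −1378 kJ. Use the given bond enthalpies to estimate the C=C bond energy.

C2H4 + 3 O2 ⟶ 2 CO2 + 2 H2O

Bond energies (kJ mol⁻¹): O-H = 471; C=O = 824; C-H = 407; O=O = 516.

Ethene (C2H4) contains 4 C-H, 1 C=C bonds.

Let D be the C=C bond energy.
Σ(broken) = 4×407 + 1×D + 3×516 = 3176 + D
Σ(formed) = 4×824 + 4×471 = 5180
ΔH = Σ(broken) − Σ(formed) = (3176 + D) − (5180) = −2004 + D
Setting this equal to −1378 kJ gives D = 626 kJ/mol.

D(C=C) ≈ 626 kJ/mol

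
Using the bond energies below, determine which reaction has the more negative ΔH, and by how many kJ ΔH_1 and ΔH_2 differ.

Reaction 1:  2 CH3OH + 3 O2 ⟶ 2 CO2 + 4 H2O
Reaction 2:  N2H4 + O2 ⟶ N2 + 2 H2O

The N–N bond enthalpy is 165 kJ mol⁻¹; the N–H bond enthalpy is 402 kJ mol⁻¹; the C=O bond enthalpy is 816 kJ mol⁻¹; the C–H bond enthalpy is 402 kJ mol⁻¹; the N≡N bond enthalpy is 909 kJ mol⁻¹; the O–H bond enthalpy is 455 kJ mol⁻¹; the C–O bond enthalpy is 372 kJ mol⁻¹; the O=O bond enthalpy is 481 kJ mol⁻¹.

Reaction 1, by 920 kJ

Reaction 1:
  Bonds broken (reactants):
    C–H: 6 × 402 = 2412
    C–O: 2 × 372 = 744
    O–H: 2 × 455 = 910
    O=O: 3 × 481 = 1443
    Σ(broken) = 5509 kJ
  Bonds formed (products):
    C=O: 4 × 816 = 3264
    O–H: 8 × 455 = 3640
    Σ(formed) = 6904 kJ
  ΔH_1 = 5509 − 6904 = −1395 kJ
Reaction 2:
  Bonds broken (reactants):
    N–H: 4 × 402 = 1608
    N–N: 1 × 165 = 165
    O=O: 1 × 481 = 481
    Σ(broken) = 2254 kJ
  Bonds formed (products):
    N≡N: 1 × 909 = 909
    O–H: 4 × 455 = 1820
    Σ(formed) = 2729 kJ
  ΔH_2 = 2254 − 2729 = −475 kJ
ΔH_1 − ΔH_2 = −920 kJ, so reaction 1 has the more negative ΔH; |ΔH_1 − ΔH_2| = 920 kJ.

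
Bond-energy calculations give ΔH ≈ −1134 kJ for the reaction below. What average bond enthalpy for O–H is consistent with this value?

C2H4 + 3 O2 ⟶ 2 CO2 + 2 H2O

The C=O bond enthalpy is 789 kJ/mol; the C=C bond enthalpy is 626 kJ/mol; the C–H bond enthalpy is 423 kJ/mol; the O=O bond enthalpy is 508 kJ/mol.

D(O–H) ≈ 455 kJ/mol

Let D be the O–H bond energy.
Σ(broken) = 4×423 + 1×626 + 3×508 = 3842
Σ(formed) = 4×789 + 4×D = 3156 + 4D
ΔH = Σ(broken) − Σ(formed) = (3842) − (3156 + 4D) = +686 − 4D
Setting this equal to −1134 kJ gives 4D = 1820, so D = 455 kJ/mol.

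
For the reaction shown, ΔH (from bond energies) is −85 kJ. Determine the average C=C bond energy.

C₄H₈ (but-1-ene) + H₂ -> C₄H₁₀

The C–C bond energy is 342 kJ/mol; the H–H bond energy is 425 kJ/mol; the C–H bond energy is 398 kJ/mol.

Let D be the C=C bond energy.
Σ(broken) = 2×342 + 8×398 + 1×D + 1×425 = 4293 + D
Σ(formed) = 3×342 + 10×398 = 5006
ΔH = Σ(broken) − Σ(formed) = (4293 + D) − (5006) = −713 + D
Setting this equal to −85 kJ gives D = 628 kJ/mol.

D(C=C) ≈ 628 kJ/mol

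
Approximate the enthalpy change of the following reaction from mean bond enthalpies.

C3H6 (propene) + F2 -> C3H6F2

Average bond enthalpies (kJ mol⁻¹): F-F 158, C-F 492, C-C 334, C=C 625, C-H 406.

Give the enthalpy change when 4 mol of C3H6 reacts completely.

ΔH = −2140 kJ

Bonds broken (reactants):
  C-C: 1 × 334 = 334
  C-H: 6 × 406 = 2436
  C=C: 1 × 625 = 625
  F-F: 1 × 158 = 158
  Σ(broken) = 3553 kJ
Bonds formed (products):
  C-C: 2 × 334 = 668
  C-F: 2 × 492 = 984
  C-H: 6 × 406 = 2436
  Σ(formed) = 4088 kJ
ΔH = Σ(broken) − Σ(formed) = 3553 − 4088 = −535 kJ
For 4× the reaction as written: 4 × (−535) = −2140 kJ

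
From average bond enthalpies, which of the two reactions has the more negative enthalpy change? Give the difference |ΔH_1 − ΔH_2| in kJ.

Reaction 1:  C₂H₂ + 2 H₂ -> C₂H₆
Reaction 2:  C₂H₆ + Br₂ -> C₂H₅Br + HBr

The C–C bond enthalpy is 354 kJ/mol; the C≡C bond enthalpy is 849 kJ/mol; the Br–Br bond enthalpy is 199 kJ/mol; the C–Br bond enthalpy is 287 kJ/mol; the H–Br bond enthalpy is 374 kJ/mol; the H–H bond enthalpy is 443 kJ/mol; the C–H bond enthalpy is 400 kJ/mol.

Reaction 1, by 157 kJ

Reaction 1:
  Bonds broken (reactants):
    C≡C: 1 × 849 = 849
    C–H: 2 × 400 = 800
    H–H: 2 × 443 = 886
    Σ(broken) = 2535 kJ
  Bonds formed (products):
    C–C: 1 × 354 = 354
    C–H: 6 × 400 = 2400
    Σ(formed) = 2754 kJ
  ΔH_1 = 2535 − 2754 = −219 kJ
Reaction 2:
  Bonds broken (reactants):
    Br–Br: 1 × 199 = 199
    C–C: 1 × 354 = 354
    C–H: 6 × 400 = 2400
    Σ(broken) = 2953 kJ
  Bonds formed (products):
    C–Br: 1 × 287 = 287
    C–C: 1 × 354 = 354
    C–H: 5 × 400 = 2000
    H–Br: 1 × 374 = 374
    Σ(formed) = 3015 kJ
  ΔH_2 = 2953 − 3015 = −62 kJ
ΔH_1 − ΔH_2 = −157 kJ, so reaction 1 has the more negative ΔH; |ΔH_1 − ΔH_2| = 157 kJ.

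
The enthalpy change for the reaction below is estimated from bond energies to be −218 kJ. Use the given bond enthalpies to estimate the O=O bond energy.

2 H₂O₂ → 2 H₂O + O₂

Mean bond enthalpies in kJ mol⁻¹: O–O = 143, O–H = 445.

Let D be the O=O bond energy.
Σ(broken) = 4×445 + 2×143 = 2066
Σ(formed) = 4×445 + 1×D = 1780 + D
ΔH = Σ(broken) − Σ(formed) = (2066) − (1780 + D) = +286 − D
Setting this equal to −218 kJ gives D = 504 kJ/mol.

D(O=O) ≈ 504 kJ/mol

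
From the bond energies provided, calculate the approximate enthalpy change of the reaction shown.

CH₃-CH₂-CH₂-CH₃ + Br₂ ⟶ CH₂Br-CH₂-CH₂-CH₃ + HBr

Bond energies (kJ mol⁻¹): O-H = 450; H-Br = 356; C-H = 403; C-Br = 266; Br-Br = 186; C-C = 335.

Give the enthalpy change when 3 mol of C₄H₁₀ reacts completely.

ΔH = −99 kJ

Bonds broken (reactants):
  Br-Br: 1 × 186 = 186
  C-C: 3 × 335 = 1005
  C-H: 10 × 403 = 4030
  Σ(broken) = 5221 kJ
Bonds formed (products):
  C-Br: 1 × 266 = 266
  C-C: 3 × 335 = 1005
  C-H: 9 × 403 = 3627
  H-Br: 1 × 356 = 356
  Σ(formed) = 5254 kJ
ΔH = Σ(broken) − Σ(formed) = 5221 − 5254 = −33 kJ
For 3× the reaction as written: 3 × (−33) = −99 kJ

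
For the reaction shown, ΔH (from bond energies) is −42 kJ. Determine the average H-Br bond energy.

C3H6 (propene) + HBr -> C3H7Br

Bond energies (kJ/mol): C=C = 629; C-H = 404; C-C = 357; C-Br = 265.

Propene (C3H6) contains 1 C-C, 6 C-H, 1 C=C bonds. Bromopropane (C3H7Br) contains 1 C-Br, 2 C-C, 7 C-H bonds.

D(H-Br) ≈ 355 kJ/mol

Let D be the H-Br bond energy.
Σ(broken) = 1×357 + 6×404 + 1×629 + 1×D = 3410 + D
Σ(formed) = 1×265 + 2×357 + 7×404 = 3807
ΔH = Σ(broken) − Σ(formed) = (3410 + D) − (3807) = −397 + D
Setting this equal to −42 kJ gives D = 355 kJ/mol.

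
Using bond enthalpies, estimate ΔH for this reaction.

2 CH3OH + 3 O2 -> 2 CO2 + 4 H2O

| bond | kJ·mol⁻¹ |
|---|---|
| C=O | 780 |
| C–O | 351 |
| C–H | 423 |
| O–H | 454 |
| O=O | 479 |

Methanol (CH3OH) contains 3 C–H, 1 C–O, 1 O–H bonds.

ΔH ≈ −1167 kJ

Bonds broken (reactants):
  C–H: 6 × 423 = 2538
  C–O: 2 × 351 = 702
  O–H: 2 × 454 = 908
  O=O: 3 × 479 = 1437
  Σ(broken) = 5585 kJ
Bonds formed (products):
  C=O: 4 × 780 = 3120
  O–H: 8 × 454 = 3632
  Σ(formed) = 6752 kJ
ΔH = Σ(broken) − Σ(formed) = 5585 − 6752 = −1167 kJ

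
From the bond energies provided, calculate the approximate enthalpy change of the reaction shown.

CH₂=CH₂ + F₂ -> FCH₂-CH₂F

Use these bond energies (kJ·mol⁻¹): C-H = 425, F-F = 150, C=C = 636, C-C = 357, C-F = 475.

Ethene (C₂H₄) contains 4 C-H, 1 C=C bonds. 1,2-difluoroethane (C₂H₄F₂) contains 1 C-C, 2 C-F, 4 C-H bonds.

ΔH ≈ −521 kJ

Bonds broken (reactants):
  C-H: 4 × 425 = 1700
  C=C: 1 × 636 = 636
  F-F: 1 × 150 = 150
  Σ(broken) = 2486 kJ
Bonds formed (products):
  C-C: 1 × 357 = 357
  C-F: 2 × 475 = 950
  C-H: 4 × 425 = 1700
  Σ(formed) = 3007 kJ
ΔH = Σ(broken) − Σ(formed) = 2486 − 3007 = −521 kJ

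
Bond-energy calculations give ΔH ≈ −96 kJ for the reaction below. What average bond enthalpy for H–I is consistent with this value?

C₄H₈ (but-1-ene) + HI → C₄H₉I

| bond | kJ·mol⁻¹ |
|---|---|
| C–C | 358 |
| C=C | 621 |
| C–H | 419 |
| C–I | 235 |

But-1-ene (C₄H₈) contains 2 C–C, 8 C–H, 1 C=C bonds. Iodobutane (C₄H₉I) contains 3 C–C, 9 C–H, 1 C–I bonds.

Let D be the H–I bond energy.
Σ(broken) = 2×358 + 8×419 + 1×621 + 1×D = 4689 + D
Σ(formed) = 3×358 + 9×419 + 1×235 = 5080
ΔH = Σ(broken) − Σ(formed) = (4689 + D) − (5080) = −391 + D
Setting this equal to −96 kJ gives D = 295 kJ/mol.

D(H–I) ≈ 295 kJ/mol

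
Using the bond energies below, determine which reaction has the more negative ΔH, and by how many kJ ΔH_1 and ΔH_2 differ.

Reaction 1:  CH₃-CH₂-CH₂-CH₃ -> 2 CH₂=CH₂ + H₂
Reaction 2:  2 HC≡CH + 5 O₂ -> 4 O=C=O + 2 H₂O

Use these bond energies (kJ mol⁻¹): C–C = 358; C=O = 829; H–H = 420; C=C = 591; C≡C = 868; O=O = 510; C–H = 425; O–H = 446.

Reaction 1:
  Bonds broken (reactants):
    C–C: 3 × 358 = 1074
    C–H: 10 × 425 = 4250
    Σ(broken) = 5324 kJ
  Bonds formed (products):
    C–H: 8 × 425 = 3400
    C=C: 2 × 591 = 1182
    H–H: 1 × 420 = 420
    Σ(formed) = 5002 kJ
  ΔH_1 = 5324 − 5002 = +322 kJ
Reaction 2:
  Bonds broken (reactants):
    C≡C: 2 × 868 = 1736
    C–H: 4 × 425 = 1700
    O=O: 5 × 510 = 2550
    Σ(broken) = 5986 kJ
  Bonds formed (products):
    C=O: 8 × 829 = 6632
    O–H: 4 × 446 = 1784
    Σ(formed) = 8416 kJ
  ΔH_2 = 5986 − 8416 = −2430 kJ
ΔH_1 − ΔH_2 = +2752 kJ, so reaction 2 has the more negative ΔH; |ΔH_1 − ΔH_2| = 2752 kJ.

Reaction 2, by 2752 kJ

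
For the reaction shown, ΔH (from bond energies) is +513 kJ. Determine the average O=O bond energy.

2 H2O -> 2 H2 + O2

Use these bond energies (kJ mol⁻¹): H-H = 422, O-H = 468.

D(O=O) ≈ 515 kJ/mol

Let D be the O=O bond energy.
Σ(broken) = 4×468 = 1872
Σ(formed) = 2×422 + 1×D = 844 + D
ΔH = Σ(broken) − Σ(formed) = (1872) − (844 + D) = +1028 − D
Setting this equal to +513 kJ gives D = 515 kJ/mol.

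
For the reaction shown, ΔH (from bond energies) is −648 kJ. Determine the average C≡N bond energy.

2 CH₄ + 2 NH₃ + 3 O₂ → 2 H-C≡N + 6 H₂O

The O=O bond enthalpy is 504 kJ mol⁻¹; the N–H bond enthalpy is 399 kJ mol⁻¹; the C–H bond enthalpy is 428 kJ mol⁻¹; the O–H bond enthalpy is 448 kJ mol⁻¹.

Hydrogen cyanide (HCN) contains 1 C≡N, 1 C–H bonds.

Let D be the C≡N bond energy.
Σ(broken) = 8×428 + 6×399 + 3×504 = 7330
Σ(formed) = 2×D + 2×428 + 12×448 = 6232 + 2D
ΔH = Σ(broken) − Σ(formed) = (7330) − (6232 + 2D) = +1098 − 2D
Setting this equal to −648 kJ gives 2D = 1746, so D = 873 kJ/mol.

D(C≡N) ≈ 873 kJ/mol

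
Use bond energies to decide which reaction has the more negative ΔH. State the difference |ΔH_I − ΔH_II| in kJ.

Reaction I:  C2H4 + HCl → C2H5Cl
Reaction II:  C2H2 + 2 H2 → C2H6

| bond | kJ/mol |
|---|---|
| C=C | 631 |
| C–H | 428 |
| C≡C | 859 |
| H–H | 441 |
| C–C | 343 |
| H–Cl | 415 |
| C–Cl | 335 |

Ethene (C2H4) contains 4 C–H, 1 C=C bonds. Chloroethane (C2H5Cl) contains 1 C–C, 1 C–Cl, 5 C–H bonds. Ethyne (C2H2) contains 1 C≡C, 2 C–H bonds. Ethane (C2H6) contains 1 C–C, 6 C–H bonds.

Reaction I:
  Bonds broken (reactants):
    C–H: 4 × 428 = 1712
    C=C: 1 × 631 = 631
    H–Cl: 1 × 415 = 415
    Σ(broken) = 2758 kJ
  Bonds formed (products):
    C–C: 1 × 343 = 343
    C–Cl: 1 × 335 = 335
    C–H: 5 × 428 = 2140
    Σ(formed) = 2818 kJ
  ΔH_I = 2758 − 2818 = −60 kJ
Reaction II:
  Bonds broken (reactants):
    C≡C: 1 × 859 = 859
    C–H: 2 × 428 = 856
    H–H: 2 × 441 = 882
    Σ(broken) = 2597 kJ
  Bonds formed (products):
    C–C: 1 × 343 = 343
    C–H: 6 × 428 = 2568
    Σ(formed) = 2911 kJ
  ΔH_II = 2597 − 2911 = −314 kJ
ΔH_I − ΔH_II = +254 kJ, so reaction II has the more negative ΔH; |ΔH_I − ΔH_II| = 254 kJ.

Reaction II, by 254 kJ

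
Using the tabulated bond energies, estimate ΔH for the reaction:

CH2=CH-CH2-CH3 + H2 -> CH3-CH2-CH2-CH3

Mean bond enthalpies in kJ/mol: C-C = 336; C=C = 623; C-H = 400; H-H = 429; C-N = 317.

ΔH ≈ −84 kJ

Bonds broken (reactants):
  C-C: 2 × 336 = 672
  C-H: 8 × 400 = 3200
  C=C: 1 × 623 = 623
  H-H: 1 × 429 = 429
  Σ(broken) = 4924 kJ
Bonds formed (products):
  C-C: 3 × 336 = 1008
  C-H: 10 × 400 = 4000
  Σ(formed) = 5008 kJ
ΔH = Σ(broken) − Σ(formed) = 4924 − 5008 = −84 kJ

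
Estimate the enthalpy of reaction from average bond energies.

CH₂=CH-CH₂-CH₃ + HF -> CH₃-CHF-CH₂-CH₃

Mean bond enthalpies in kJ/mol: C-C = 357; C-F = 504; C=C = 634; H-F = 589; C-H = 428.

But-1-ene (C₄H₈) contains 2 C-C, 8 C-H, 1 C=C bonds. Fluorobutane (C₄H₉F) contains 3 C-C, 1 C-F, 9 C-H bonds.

ΔH ≈ −66 kJ

Bonds broken (reactants):
  C-C: 2 × 357 = 714
  C-H: 8 × 428 = 3424
  C=C: 1 × 634 = 634
  H-F: 1 × 589 = 589
  Σ(broken) = 5361 kJ
Bonds formed (products):
  C-C: 3 × 357 = 1071
  C-F: 1 × 504 = 504
  C-H: 9 × 428 = 3852
  Σ(formed) = 5427 kJ
ΔH = Σ(broken) − Σ(formed) = 5361 − 5427 = −66 kJ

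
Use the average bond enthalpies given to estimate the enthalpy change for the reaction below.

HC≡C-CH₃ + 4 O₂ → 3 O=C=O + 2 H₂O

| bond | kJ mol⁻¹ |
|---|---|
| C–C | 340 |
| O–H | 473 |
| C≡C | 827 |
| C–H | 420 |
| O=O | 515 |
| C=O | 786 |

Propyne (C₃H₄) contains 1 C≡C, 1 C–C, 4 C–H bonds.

ΔH ≈ −1701 kJ

Bonds broken (reactants):
  C≡C: 1 × 827 = 827
  C–C: 1 × 340 = 340
  C–H: 4 × 420 = 1680
  O=O: 4 × 515 = 2060
  Σ(broken) = 4907 kJ
Bonds formed (products):
  C=O: 6 × 786 = 4716
  O–H: 4 × 473 = 1892
  Σ(formed) = 6608 kJ
ΔH = Σ(broken) − Σ(formed) = 4907 − 6608 = −1701 kJ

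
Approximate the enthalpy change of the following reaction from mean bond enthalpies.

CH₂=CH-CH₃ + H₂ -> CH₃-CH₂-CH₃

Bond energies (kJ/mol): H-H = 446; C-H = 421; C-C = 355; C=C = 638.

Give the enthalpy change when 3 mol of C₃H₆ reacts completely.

Bonds broken (reactants):
  C-C: 1 × 355 = 355
  C-H: 6 × 421 = 2526
  C=C: 1 × 638 = 638
  H-H: 1 × 446 = 446
  Σ(broken) = 3965 kJ
Bonds formed (products):
  C-C: 2 × 355 = 710
  C-H: 8 × 421 = 3368
  Σ(formed) = 4078 kJ
ΔH = Σ(broken) − Σ(formed) = 3965 − 4078 = −113 kJ
For 3× the reaction as written: 3 × (−113) = −339 kJ

ΔH = −339 kJ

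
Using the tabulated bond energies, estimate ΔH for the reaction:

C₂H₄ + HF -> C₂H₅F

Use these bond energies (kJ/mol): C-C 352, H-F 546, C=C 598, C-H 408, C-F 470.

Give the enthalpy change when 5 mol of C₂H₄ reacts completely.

Bonds broken (reactants):
  C-H: 4 × 408 = 1632
  C=C: 1 × 598 = 598
  H-F: 1 × 546 = 546
  Σ(broken) = 2776 kJ
Bonds formed (products):
  C-C: 1 × 352 = 352
  C-F: 1 × 470 = 470
  C-H: 5 × 408 = 2040
  Σ(formed) = 2862 kJ
ΔH = Σ(broken) − Σ(formed) = 2776 − 2862 = −86 kJ
For 5× the reaction as written: 5 × (−86) = −430 kJ

ΔH = −430 kJ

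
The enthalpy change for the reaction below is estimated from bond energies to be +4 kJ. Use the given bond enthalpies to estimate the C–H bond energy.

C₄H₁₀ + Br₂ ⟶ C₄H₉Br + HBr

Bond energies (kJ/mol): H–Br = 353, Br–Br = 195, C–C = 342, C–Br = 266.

Let D be the C–H bond energy.
Σ(broken) = 1×195 + 3×342 + 10×D = 1221 + 10D
Σ(formed) = 1×266 + 3×342 + 9×D + 1×353 = 1645 + 9D
ΔH = Σ(broken) − Σ(formed) = (1221 + 10D) − (1645 + 9D) = −424 + D
Setting this equal to +4 kJ gives D = 428 kJ/mol.

D(C–H) ≈ 428 kJ/mol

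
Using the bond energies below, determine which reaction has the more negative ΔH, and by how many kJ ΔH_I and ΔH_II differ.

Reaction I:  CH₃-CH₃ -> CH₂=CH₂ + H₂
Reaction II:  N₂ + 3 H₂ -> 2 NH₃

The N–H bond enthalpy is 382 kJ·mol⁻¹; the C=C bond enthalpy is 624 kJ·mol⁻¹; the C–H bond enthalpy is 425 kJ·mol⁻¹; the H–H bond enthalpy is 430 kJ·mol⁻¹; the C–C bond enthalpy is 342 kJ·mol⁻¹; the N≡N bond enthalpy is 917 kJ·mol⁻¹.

Reaction II, by 223 kJ

Reaction I:
  Bonds broken (reactants):
    C–C: 1 × 342 = 342
    C–H: 6 × 425 = 2550
    Σ(broken) = 2892 kJ
  Bonds formed (products):
    C–H: 4 × 425 = 1700
    C=C: 1 × 624 = 624
    H–H: 1 × 430 = 430
    Σ(formed) = 2754 kJ
  ΔH_I = 2892 − 2754 = +138 kJ
Reaction II:
  Bonds broken (reactants):
    H–H: 3 × 430 = 1290
    N≡N: 1 × 917 = 917
    Σ(broken) = 2207 kJ
  Bonds formed (products):
    N–H: 6 × 382 = 2292
    Σ(formed) = 2292 kJ
  ΔH_II = 2207 − 2292 = −85 kJ
ΔH_I − ΔH_II = +223 kJ, so reaction II has the more negative ΔH; |ΔH_I − ΔH_II| = 223 kJ.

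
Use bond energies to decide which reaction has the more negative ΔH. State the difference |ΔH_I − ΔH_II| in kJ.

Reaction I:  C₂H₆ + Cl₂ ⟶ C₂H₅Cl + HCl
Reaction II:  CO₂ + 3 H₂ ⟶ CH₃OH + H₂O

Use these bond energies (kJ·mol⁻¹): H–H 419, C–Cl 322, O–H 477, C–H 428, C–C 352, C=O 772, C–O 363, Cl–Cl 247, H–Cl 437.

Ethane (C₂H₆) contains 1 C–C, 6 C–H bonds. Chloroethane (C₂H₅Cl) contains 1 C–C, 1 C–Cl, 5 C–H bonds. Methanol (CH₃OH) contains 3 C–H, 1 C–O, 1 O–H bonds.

Reaction I:
  Bonds broken (reactants):
    C–C: 1 × 352 = 352
    C–H: 6 × 428 = 2568
    Cl–Cl: 1 × 247 = 247
    Σ(broken) = 3167 kJ
  Bonds formed (products):
    C–C: 1 × 352 = 352
    C–Cl: 1 × 322 = 322
    C–H: 5 × 428 = 2140
    H–Cl: 1 × 437 = 437
    Σ(formed) = 3251 kJ
  ΔH_I = 3167 − 3251 = −84 kJ
Reaction II:
  Bonds broken (reactants):
    C=O: 2 × 772 = 1544
    H–H: 3 × 419 = 1257
    Σ(broken) = 2801 kJ
  Bonds formed (products):
    C–H: 3 × 428 = 1284
    C–O: 1 × 363 = 363
    O–H: 3 × 477 = 1431
    Σ(formed) = 3078 kJ
  ΔH_II = 2801 − 3078 = −277 kJ
ΔH_I − ΔH_II = +193 kJ, so reaction II has the more negative ΔH; |ΔH_I − ΔH_II| = 193 kJ.

Reaction II, by 193 kJ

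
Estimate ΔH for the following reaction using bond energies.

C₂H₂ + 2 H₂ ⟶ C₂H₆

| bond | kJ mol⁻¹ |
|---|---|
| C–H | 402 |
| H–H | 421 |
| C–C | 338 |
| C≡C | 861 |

ΔH ≈ −243 kJ

Bonds broken (reactants):
  C≡C: 1 × 861 = 861
  C–H: 2 × 402 = 804
  H–H: 2 × 421 = 842
  Σ(broken) = 2507 kJ
Bonds formed (products):
  C–C: 1 × 338 = 338
  C–H: 6 × 402 = 2412
  Σ(formed) = 2750 kJ
ΔH = Σ(broken) − Σ(formed) = 2507 − 2750 = −243 kJ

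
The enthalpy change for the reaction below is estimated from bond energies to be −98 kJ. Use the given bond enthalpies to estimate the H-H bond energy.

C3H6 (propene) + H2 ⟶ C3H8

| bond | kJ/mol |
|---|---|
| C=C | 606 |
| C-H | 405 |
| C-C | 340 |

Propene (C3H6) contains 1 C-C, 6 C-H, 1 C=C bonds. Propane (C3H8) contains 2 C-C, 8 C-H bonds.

Let D be the H-H bond energy.
Σ(broken) = 1×340 + 6×405 + 1×606 + 1×D = 3376 + D
Σ(formed) = 2×340 + 8×405 = 3920
ΔH = Σ(broken) − Σ(formed) = (3376 + D) − (3920) = −544 + D
Setting this equal to −98 kJ gives D = 446 kJ/mol.

D(H-H) ≈ 446 kJ/mol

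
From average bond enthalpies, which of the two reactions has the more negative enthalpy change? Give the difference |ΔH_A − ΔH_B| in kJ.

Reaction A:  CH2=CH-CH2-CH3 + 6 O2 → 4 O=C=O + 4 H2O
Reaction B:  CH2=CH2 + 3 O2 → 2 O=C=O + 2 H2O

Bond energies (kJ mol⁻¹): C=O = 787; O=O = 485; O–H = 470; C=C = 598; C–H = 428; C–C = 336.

Reaction A, by 1189 kJ

Reaction A:
  Bonds broken (reactants):
    C–C: 2 × 336 = 672
    C–H: 8 × 428 = 3424
    C=C: 1 × 598 = 598
    O=O: 6 × 485 = 2910
    Σ(broken) = 7604 kJ
  Bonds formed (products):
    C=O: 8 × 787 = 6296
    O–H: 8 × 470 = 3760
    Σ(formed) = 10056 kJ
  ΔH_A = 7604 − 10056 = −2452 kJ
Reaction B:
  Bonds broken (reactants):
    C–H: 4 × 428 = 1712
    C=C: 1 × 598 = 598
    O=O: 3 × 485 = 1455
    Σ(broken) = 3765 kJ
  Bonds formed (products):
    C=O: 4 × 787 = 3148
    O–H: 4 × 470 = 1880
    Σ(formed) = 5028 kJ
  ΔH_B = 3765 − 5028 = −1263 kJ
ΔH_A − ΔH_B = −1189 kJ, so reaction A has the more negative ΔH; |ΔH_A − ΔH_B| = 1189 kJ.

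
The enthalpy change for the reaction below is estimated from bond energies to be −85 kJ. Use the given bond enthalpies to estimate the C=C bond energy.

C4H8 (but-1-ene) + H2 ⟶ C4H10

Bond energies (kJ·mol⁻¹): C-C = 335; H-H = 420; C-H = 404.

D(C=C) ≈ 638 kJ/mol

Let D be the C=C bond energy.
Σ(broken) = 2×335 + 8×404 + 1×D + 1×420 = 4322 + D
Σ(formed) = 3×335 + 10×404 = 5045
ΔH = Σ(broken) − Σ(formed) = (4322 + D) − (5045) = −723 + D
Setting this equal to −85 kJ gives D = 638 kJ/mol.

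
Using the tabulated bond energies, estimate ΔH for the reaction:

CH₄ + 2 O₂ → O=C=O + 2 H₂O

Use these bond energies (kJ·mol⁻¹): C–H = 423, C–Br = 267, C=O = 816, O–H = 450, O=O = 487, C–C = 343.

ΔH ≈ −766 kJ

Bonds broken (reactants):
  C–H: 4 × 423 = 1692
  O=O: 2 × 487 = 974
  Σ(broken) = 2666 kJ
Bonds formed (products):
  C=O: 2 × 816 = 1632
  O–H: 4 × 450 = 1800
  Σ(formed) = 3432 kJ
ΔH = Σ(broken) − Σ(formed) = 2666 − 3432 = −766 kJ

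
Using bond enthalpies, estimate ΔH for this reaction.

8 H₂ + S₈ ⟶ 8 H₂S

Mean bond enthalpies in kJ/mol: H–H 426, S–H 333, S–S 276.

Bonds broken (reactants):
  H–H: 8 × 426 = 3408
  S–S: 8 × 276 = 2208
  Σ(broken) = 5616 kJ
Bonds formed (products):
  S–H: 16 × 333 = 5328
  Σ(formed) = 5328 kJ
ΔH = Σ(broken) − Σ(formed) = 5616 − 5328 = +288 kJ

ΔH ≈ +288 kJ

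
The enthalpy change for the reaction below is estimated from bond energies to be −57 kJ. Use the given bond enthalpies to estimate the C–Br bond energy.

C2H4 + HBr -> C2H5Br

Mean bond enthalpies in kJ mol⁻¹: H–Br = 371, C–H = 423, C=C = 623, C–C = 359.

Let D be the C–Br bond energy.
Σ(broken) = 4×423 + 1×623 + 1×371 = 2686
Σ(formed) = 1×D + 1×359 + 5×423 = 2474 + D
ΔH = Σ(broken) − Σ(formed) = (2686) − (2474 + D) = +212 − D
Setting this equal to −57 kJ gives D = 269 kJ/mol.

D(C–Br) ≈ 269 kJ/mol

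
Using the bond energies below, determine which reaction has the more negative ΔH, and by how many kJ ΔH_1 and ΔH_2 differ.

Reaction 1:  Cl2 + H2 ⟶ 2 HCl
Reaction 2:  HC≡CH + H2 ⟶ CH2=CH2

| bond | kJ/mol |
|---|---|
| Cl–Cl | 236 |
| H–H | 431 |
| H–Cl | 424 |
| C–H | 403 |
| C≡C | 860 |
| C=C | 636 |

Reaction 1, by 30 kJ

Reaction 1:
  Bonds broken (reactants):
    Cl–Cl: 1 × 236 = 236
    H–H: 1 × 431 = 431
    Σ(broken) = 667 kJ
  Bonds formed (products):
    H–Cl: 2 × 424 = 848
    Σ(formed) = 848 kJ
  ΔH_1 = 667 − 848 = −181 kJ
Reaction 2:
  Bonds broken (reactants):
    C≡C: 1 × 860 = 860
    C–H: 2 × 403 = 806
    H–H: 1 × 431 = 431
    Σ(broken) = 2097 kJ
  Bonds formed (products):
    C–H: 4 × 403 = 1612
    C=C: 1 × 636 = 636
    Σ(formed) = 2248 kJ
  ΔH_2 = 2097 − 2248 = −151 kJ
ΔH_1 − ΔH_2 = −30 kJ, so reaction 1 has the more negative ΔH; |ΔH_1 − ΔH_2| = 30 kJ.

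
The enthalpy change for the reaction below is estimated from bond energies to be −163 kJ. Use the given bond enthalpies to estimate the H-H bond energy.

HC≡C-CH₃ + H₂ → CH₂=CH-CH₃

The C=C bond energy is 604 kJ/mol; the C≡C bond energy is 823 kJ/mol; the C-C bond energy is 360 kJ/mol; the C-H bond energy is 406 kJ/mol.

D(H-H) ≈ 430 kJ/mol

Let D be the H-H bond energy.
Σ(broken) = 1×823 + 1×360 + 4×406 + 1×D = 2807 + D
Σ(formed) = 1×360 + 6×406 + 1×604 = 3400
ΔH = Σ(broken) − Σ(formed) = (2807 + D) − (3400) = −593 + D
Setting this equal to −163 kJ gives D = 430 kJ/mol.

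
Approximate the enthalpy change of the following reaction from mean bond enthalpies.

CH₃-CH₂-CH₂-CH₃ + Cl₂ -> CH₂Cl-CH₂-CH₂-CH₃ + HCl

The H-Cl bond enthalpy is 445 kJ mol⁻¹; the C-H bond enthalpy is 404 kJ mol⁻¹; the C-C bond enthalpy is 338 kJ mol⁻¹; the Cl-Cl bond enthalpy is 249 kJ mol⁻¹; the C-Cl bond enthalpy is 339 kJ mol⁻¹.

ΔH ≈ −131 kJ

Bonds broken (reactants):
  C-C: 3 × 338 = 1014
  C-H: 10 × 404 = 4040
  Cl-Cl: 1 × 249 = 249
  Σ(broken) = 5303 kJ
Bonds formed (products):
  C-C: 3 × 338 = 1014
  C-Cl: 1 × 339 = 339
  C-H: 9 × 404 = 3636
  H-Cl: 1 × 445 = 445
  Σ(formed) = 5434 kJ
ΔH = Σ(broken) − Σ(formed) = 5303 − 5434 = −131 kJ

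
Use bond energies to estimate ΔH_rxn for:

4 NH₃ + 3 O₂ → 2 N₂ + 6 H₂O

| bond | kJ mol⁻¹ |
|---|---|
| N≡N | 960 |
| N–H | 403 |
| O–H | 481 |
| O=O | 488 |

ΔH ≈ −1392 kJ

Bonds broken (reactants):
  N–H: 12 × 403 = 4836
  O=O: 3 × 488 = 1464
  Σ(broken) = 6300 kJ
Bonds formed (products):
  N≡N: 2 × 960 = 1920
  O–H: 12 × 481 = 5772
  Σ(formed) = 7692 kJ
ΔH = Σ(broken) − Σ(formed) = 6300 − 7692 = −1392 kJ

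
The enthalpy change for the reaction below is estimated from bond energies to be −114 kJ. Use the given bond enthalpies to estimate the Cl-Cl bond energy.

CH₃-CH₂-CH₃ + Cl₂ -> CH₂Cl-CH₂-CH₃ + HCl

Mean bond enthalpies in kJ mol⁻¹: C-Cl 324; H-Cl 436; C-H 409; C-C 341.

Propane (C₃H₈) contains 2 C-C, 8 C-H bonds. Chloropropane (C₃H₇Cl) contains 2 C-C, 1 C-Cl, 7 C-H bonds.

Let D be the Cl-Cl bond energy.
Σ(broken) = 2×341 + 8×409 + 1×D = 3954 + D
Σ(formed) = 2×341 + 1×324 + 7×409 + 1×436 = 4305
ΔH = Σ(broken) − Σ(formed) = (3954 + D) − (4305) = −351 + D
Setting this equal to −114 kJ gives D = 237 kJ/mol.

D(Cl-Cl) ≈ 237 kJ/mol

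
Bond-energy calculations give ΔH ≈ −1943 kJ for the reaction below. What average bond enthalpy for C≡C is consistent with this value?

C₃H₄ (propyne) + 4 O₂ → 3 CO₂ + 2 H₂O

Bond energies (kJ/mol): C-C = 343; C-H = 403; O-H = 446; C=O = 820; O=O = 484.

D(C≡C) ≈ 870 kJ/mol

Let D be the C≡C bond energy.
Σ(broken) = 1×D + 1×343 + 4×403 + 4×484 = 3891 + D
Σ(formed) = 6×820 + 4×446 = 6704
ΔH = Σ(broken) − Σ(formed) = (3891 + D) − (6704) = −2813 + D
Setting this equal to −1943 kJ gives D = 870 kJ/mol.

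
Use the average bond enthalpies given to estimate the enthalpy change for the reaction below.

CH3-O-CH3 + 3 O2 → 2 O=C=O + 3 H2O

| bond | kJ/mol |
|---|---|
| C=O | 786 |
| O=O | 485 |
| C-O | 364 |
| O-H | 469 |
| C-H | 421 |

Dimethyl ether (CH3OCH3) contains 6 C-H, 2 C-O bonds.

Bonds broken (reactants):
  C-H: 6 × 421 = 2526
  C-O: 2 × 364 = 728
  O=O: 3 × 485 = 1455
  Σ(broken) = 4709 kJ
Bonds formed (products):
  C=O: 4 × 786 = 3144
  O-H: 6 × 469 = 2814
  Σ(formed) = 5958 kJ
ΔH = Σ(broken) − Σ(formed) = 4709 − 5958 = −1249 kJ

ΔH ≈ −1249 kJ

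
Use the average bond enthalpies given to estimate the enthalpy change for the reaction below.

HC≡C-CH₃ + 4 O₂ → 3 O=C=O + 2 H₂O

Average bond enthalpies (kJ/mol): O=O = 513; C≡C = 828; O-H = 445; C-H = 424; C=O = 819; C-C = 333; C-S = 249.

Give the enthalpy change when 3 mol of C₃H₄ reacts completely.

Bonds broken (reactants):
  C≡C: 1 × 828 = 828
  C-C: 1 × 333 = 333
  C-H: 4 × 424 = 1696
  O=O: 4 × 513 = 2052
  Σ(broken) = 4909 kJ
Bonds formed (products):
  C=O: 6 × 819 = 4914
  O-H: 4 × 445 = 1780
  Σ(formed) = 6694 kJ
ΔH = Σ(broken) − Σ(formed) = 4909 − 6694 = −1785 kJ
For 3× the reaction as written: 3 × (−1785) = −5355 kJ

ΔH = −5355 kJ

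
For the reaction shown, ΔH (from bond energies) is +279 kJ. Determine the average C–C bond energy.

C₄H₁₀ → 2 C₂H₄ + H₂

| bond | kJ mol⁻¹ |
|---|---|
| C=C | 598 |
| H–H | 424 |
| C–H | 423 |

Let D be the C–C bond energy.
Σ(broken) = 3×D + 10×423 = 4230 + 3D
Σ(formed) = 8×423 + 2×598 + 1×424 = 5004
ΔH = Σ(broken) − Σ(formed) = (4230 + 3D) − (5004) = −774 + 3D
Setting this equal to +279 kJ gives 3D = 1053, so D = 351 kJ/mol.

D(C–C) ≈ 351 kJ/mol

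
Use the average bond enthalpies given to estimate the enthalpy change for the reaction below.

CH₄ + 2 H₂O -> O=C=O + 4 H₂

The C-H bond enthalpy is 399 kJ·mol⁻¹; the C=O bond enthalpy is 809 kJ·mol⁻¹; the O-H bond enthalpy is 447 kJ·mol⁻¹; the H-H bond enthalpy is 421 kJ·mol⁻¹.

ΔH ≈ +82 kJ

Bonds broken (reactants):
  C-H: 4 × 399 = 1596
  O-H: 4 × 447 = 1788
  Σ(broken) = 3384 kJ
Bonds formed (products):
  C=O: 2 × 809 = 1618
  H-H: 4 × 421 = 1684
  Σ(formed) = 3302 kJ
ΔH = Σ(broken) − Σ(formed) = 3384 − 3302 = +82 kJ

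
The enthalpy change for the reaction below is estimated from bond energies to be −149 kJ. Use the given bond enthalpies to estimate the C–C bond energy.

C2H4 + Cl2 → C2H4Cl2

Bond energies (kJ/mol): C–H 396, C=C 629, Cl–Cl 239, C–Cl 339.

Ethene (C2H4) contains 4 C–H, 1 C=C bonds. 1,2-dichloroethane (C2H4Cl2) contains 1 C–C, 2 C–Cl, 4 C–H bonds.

D(C–C) ≈ 339 kJ/mol

Let D be the C–C bond energy.
Σ(broken) = 4×396 + 1×629 + 1×239 = 2452
Σ(formed) = 1×D + 2×339 + 4×396 = 2262 + D
ΔH = Σ(broken) − Σ(formed) = (2452) − (2262 + D) = +190 − D
Setting this equal to −149 kJ gives D = 339 kJ/mol.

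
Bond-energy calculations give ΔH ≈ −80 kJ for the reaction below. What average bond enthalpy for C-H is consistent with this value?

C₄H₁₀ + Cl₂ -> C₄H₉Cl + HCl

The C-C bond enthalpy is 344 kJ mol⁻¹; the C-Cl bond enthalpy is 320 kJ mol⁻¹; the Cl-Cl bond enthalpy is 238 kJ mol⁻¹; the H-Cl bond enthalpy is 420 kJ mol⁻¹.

D(C-H) ≈ 422 kJ/mol

Let D be the C-H bond energy.
Σ(broken) = 3×344 + 10×D + 1×238 = 1270 + 10D
Σ(formed) = 3×344 + 1×320 + 9×D + 1×420 = 1772 + 9D
ΔH = Σ(broken) − Σ(formed) = (1270 + 10D) − (1772 + 9D) = −502 + D
Setting this equal to −80 kJ gives D = 422 kJ/mol.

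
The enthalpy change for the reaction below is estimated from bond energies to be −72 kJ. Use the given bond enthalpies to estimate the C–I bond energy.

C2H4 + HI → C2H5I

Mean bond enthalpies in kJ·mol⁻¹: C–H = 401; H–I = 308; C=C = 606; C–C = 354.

D(C–I) ≈ 231 kJ/mol

Let D be the C–I bond energy.
Σ(broken) = 4×401 + 1×606 + 1×308 = 2518
Σ(formed) = 1×354 + 5×401 + 1×D = 2359 + D
ΔH = Σ(broken) − Σ(formed) = (2518) − (2359 + D) = +159 − D
Setting this equal to −72 kJ gives D = 231 kJ/mol.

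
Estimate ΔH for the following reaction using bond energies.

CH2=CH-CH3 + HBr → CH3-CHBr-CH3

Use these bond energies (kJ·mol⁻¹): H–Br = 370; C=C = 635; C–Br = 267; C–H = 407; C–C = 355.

ΔH ≈ −24 kJ

Bonds broken (reactants):
  C–C: 1 × 355 = 355
  C–H: 6 × 407 = 2442
  C=C: 1 × 635 = 635
  H–Br: 1 × 370 = 370
  Σ(broken) = 3802 kJ
Bonds formed (products):
  C–Br: 1 × 267 = 267
  C–C: 2 × 355 = 710
  C–H: 7 × 407 = 2849
  Σ(formed) = 3826 kJ
ΔH = Σ(broken) − Σ(formed) = 3802 − 3826 = −24 kJ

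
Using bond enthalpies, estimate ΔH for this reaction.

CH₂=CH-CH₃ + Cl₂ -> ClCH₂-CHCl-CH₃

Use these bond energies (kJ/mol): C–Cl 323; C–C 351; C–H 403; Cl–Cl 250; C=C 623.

Bonds broken (reactants):
  C–C: 1 × 351 = 351
  C–H: 6 × 403 = 2418
  C=C: 1 × 623 = 623
  Cl–Cl: 1 × 250 = 250
  Σ(broken) = 3642 kJ
Bonds formed (products):
  C–C: 2 × 351 = 702
  C–Cl: 2 × 323 = 646
  C–H: 6 × 403 = 2418
  Σ(formed) = 3766 kJ
ΔH = Σ(broken) − Σ(formed) = 3642 − 3766 = −124 kJ

ΔH ≈ −124 kJ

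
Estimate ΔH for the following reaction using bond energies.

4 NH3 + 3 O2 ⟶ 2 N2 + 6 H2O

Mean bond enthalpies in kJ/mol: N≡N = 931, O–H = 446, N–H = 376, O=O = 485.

Bonds broken (reactants):
  N–H: 12 × 376 = 4512
  O=O: 3 × 485 = 1455
  Σ(broken) = 5967 kJ
Bonds formed (products):
  N≡N: 2 × 931 = 1862
  O–H: 12 × 446 = 5352
  Σ(formed) = 7214 kJ
ΔH = Σ(broken) − Σ(formed) = 5967 − 7214 = −1247 kJ

ΔH ≈ −1247 kJ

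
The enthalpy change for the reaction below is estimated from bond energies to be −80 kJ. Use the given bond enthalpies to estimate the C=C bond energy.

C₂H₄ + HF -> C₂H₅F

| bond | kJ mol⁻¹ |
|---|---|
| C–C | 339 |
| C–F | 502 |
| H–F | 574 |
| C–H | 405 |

Let D be the C=C bond energy.
Σ(broken) = 4×405 + 1×D + 1×574 = 2194 + D
Σ(formed) = 1×339 + 1×502 + 5×405 = 2866
ΔH = Σ(broken) − Σ(formed) = (2194 + D) − (2866) = −672 + D
Setting this equal to −80 kJ gives D = 592 kJ/mol.

D(C=C) ≈ 592 kJ/mol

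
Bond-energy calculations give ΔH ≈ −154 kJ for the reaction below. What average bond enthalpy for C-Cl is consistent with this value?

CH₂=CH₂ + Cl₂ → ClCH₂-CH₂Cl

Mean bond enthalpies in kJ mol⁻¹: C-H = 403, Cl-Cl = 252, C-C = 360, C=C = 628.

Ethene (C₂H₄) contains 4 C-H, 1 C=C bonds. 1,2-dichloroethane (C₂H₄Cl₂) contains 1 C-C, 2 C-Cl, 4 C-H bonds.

Let D be the C-Cl bond energy.
Σ(broken) = 4×403 + 1×628 + 1×252 = 2492
Σ(formed) = 1×360 + 2×D + 4×403 = 1972 + 2D
ΔH = Σ(broken) − Σ(formed) = (2492) − (1972 + 2D) = +520 − 2D
Setting this equal to −154 kJ gives 2D = 674, so D = 337 kJ/mol.

D(C-Cl) ≈ 337 kJ/mol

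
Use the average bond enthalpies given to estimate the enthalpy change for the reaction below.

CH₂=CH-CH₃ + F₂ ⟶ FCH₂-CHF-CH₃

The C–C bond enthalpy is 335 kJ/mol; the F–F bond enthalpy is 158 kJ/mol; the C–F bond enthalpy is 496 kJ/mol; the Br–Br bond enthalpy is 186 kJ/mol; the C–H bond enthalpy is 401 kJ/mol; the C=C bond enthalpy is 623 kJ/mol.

ΔH ≈ −546 kJ

Bonds broken (reactants):
  C–C: 1 × 335 = 335
  C–H: 6 × 401 = 2406
  C=C: 1 × 623 = 623
  F–F: 1 × 158 = 158
  Σ(broken) = 3522 kJ
Bonds formed (products):
  C–C: 2 × 335 = 670
  C–F: 2 × 496 = 992
  C–H: 6 × 401 = 2406
  Σ(formed) = 4068 kJ
ΔH = Σ(broken) − Σ(formed) = 3522 − 4068 = −546 kJ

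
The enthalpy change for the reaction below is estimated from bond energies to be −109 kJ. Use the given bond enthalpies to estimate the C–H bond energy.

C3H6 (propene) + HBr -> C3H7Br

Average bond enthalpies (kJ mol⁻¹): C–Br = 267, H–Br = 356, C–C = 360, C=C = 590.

Let D be the C–H bond energy.
Σ(broken) = 1×360 + 6×D + 1×590 + 1×356 = 1306 + 6D
Σ(formed) = 1×267 + 2×360 + 7×D = 987 + 7D
ΔH = Σ(broken) − Σ(formed) = (1306 + 6D) − (987 + 7D) = +319 − D
Setting this equal to −109 kJ gives D = 428 kJ/mol.

D(C–H) ≈ 428 kJ/mol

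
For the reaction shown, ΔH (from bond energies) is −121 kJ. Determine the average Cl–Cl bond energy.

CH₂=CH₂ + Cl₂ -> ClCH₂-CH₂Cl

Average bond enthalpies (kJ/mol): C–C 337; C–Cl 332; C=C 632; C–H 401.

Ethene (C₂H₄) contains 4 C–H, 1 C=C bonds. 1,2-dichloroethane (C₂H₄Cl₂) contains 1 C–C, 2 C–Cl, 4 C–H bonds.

D(Cl–Cl) ≈ 248 kJ/mol

Let D be the Cl–Cl bond energy.
Σ(broken) = 4×401 + 1×632 + 1×D = 2236 + D
Σ(formed) = 1×337 + 2×332 + 4×401 = 2605
ΔH = Σ(broken) − Σ(formed) = (2236 + D) − (2605) = −369 + D
Setting this equal to −121 kJ gives D = 248 kJ/mol.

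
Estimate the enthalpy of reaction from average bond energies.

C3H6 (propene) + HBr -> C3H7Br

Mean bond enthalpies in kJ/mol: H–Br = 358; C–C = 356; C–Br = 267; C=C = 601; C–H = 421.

ΔH ≈ −85 kJ

Bonds broken (reactants):
  C–C: 1 × 356 = 356
  C–H: 6 × 421 = 2526
  C=C: 1 × 601 = 601
  H–Br: 1 × 358 = 358
  Σ(broken) = 3841 kJ
Bonds formed (products):
  C–Br: 1 × 267 = 267
  C–C: 2 × 356 = 712
  C–H: 7 × 421 = 2947
  Σ(formed) = 3926 kJ
ΔH = Σ(broken) − Σ(formed) = 3841 − 3926 = −85 kJ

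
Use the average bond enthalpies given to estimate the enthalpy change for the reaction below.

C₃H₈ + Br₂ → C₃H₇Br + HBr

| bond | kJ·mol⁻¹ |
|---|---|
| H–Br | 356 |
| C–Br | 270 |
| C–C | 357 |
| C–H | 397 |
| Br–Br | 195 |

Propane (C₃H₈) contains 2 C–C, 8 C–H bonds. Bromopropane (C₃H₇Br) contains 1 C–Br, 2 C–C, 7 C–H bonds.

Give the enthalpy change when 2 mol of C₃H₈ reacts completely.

ΔH = −68 kJ

Bonds broken (reactants):
  Br–Br: 1 × 195 = 195
  C–C: 2 × 357 = 714
  C–H: 8 × 397 = 3176
  Σ(broken) = 4085 kJ
Bonds formed (products):
  C–Br: 1 × 270 = 270
  C–C: 2 × 357 = 714
  C–H: 7 × 397 = 2779
  H–Br: 1 × 356 = 356
  Σ(formed) = 4119 kJ
ΔH = Σ(broken) − Σ(formed) = 4085 − 4119 = −34 kJ
For 2× the reaction as written: 2 × (−34) = −68 kJ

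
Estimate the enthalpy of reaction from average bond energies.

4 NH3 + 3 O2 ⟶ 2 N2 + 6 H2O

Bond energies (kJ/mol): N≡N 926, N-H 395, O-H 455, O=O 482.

Bonds broken (reactants):
  N-H: 12 × 395 = 4740
  O=O: 3 × 482 = 1446
  Σ(broken) = 6186 kJ
Bonds formed (products):
  N≡N: 2 × 926 = 1852
  O-H: 12 × 455 = 5460
  Σ(formed) = 7312 kJ
ΔH = Σ(broken) − Σ(formed) = 6186 − 7312 = −1126 kJ

ΔH ≈ −1126 kJ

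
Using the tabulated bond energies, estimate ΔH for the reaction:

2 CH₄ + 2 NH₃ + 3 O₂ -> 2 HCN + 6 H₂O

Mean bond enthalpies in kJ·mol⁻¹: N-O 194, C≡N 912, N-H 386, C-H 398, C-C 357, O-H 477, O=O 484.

ΔH ≈ −1392 kJ

Bonds broken (reactants):
  C-H: 8 × 398 = 3184
  N-H: 6 × 386 = 2316
  O=O: 3 × 484 = 1452
  Σ(broken) = 6952 kJ
Bonds formed (products):
  C≡N: 2 × 912 = 1824
  C-H: 2 × 398 = 796
  O-H: 12 × 477 = 5724
  Σ(formed) = 8344 kJ
ΔH = Σ(broken) − Σ(formed) = 6952 − 8344 = −1392 kJ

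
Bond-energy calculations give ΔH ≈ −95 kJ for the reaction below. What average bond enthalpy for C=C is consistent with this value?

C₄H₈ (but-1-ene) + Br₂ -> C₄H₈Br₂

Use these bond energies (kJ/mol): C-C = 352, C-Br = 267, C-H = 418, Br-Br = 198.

D(C=C) ≈ 593 kJ/mol

Let D be the C=C bond energy.
Σ(broken) = 1×198 + 2×352 + 8×418 + 1×D = 4246 + D
Σ(formed) = 2×267 + 3×352 + 8×418 = 4934
ΔH = Σ(broken) − Σ(formed) = (4246 + D) − (4934) = −688 + D
Setting this equal to −95 kJ gives D = 593 kJ/mol.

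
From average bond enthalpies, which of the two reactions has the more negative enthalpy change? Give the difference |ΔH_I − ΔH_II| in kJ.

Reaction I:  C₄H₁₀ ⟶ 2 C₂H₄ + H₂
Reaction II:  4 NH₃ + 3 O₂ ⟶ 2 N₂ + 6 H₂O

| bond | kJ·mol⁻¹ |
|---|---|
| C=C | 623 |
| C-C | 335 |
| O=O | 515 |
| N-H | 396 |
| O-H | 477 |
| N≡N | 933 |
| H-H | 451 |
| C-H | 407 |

Reaction I:
  Bonds broken (reactants):
    C-C: 3 × 335 = 1005
    C-H: 10 × 407 = 4070
    Σ(broken) = 5075 kJ
  Bonds formed (products):
    C-H: 8 × 407 = 3256
    C=C: 2 × 623 = 1246
    H-H: 1 × 451 = 451
    Σ(formed) = 4953 kJ
  ΔH_I = 5075 − 4953 = +122 kJ
Reaction II:
  Bonds broken (reactants):
    N-H: 12 × 396 = 4752
    O=O: 3 × 515 = 1545
    Σ(broken) = 6297 kJ
  Bonds formed (products):
    N≡N: 2 × 933 = 1866
    O-H: 12 × 477 = 5724
    Σ(formed) = 7590 kJ
  ΔH_II = 6297 − 7590 = −1293 kJ
ΔH_I − ΔH_II = +1415 kJ, so reaction II has the more negative ΔH; |ΔH_I − ΔH_II| = 1415 kJ.

Reaction II, by 1415 kJ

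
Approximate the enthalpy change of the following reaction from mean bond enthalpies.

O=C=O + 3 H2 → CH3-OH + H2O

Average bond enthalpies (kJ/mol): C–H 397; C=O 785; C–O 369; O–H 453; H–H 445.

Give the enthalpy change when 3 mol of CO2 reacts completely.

Bonds broken (reactants):
  C=O: 2 × 785 = 1570
  H–H: 3 × 445 = 1335
  Σ(broken) = 2905 kJ
Bonds formed (products):
  C–H: 3 × 397 = 1191
  C–O: 1 × 369 = 369
  O–H: 3 × 453 = 1359
  Σ(formed) = 2919 kJ
ΔH = Σ(broken) − Σ(formed) = 2905 − 2919 = −14 kJ
For 3× the reaction as written: 3 × (−14) = −42 kJ

ΔH = −42 kJ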